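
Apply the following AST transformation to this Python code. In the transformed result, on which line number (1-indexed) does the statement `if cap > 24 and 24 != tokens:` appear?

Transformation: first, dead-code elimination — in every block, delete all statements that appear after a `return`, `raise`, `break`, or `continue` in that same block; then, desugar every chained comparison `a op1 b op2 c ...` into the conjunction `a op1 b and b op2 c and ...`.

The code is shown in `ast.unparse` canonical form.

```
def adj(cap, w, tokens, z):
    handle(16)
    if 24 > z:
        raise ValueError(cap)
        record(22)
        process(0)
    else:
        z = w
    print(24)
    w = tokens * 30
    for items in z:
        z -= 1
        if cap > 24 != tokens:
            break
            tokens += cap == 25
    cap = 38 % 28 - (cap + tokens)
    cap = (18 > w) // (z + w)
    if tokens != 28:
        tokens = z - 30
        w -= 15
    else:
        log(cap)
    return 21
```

Transformed code:
def adj(cap, w, tokens, z):
    handle(16)
    if 24 > z:
        raise ValueError(cap)
    else:
        z = w
    print(24)
    w = tokens * 30
    for items in z:
        z -= 1
        if cap > 24 and 24 != tokens:
            break
    cap = 38 % 28 - (cap + tokens)
    cap = (18 > w) // (z + w)
    if tokens != 28:
        tokens = z - 30
        w -= 15
    else:
        log(cap)
    return 21

11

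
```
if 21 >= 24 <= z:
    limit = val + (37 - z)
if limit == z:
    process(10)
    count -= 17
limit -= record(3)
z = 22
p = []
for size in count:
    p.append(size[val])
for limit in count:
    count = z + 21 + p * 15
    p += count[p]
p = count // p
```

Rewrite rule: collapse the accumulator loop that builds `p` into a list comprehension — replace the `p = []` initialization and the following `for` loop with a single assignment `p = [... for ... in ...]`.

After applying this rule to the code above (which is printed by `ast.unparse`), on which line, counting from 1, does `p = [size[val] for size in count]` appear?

Transformed code:
if 21 >= 24 <= z:
    limit = val + (37 - z)
if limit == z:
    process(10)
    count -= 17
limit -= record(3)
z = 22
p = [size[val] for size in count]
for limit in count:
    count = z + 21 + p * 15
    p += count[p]
p = count // p

8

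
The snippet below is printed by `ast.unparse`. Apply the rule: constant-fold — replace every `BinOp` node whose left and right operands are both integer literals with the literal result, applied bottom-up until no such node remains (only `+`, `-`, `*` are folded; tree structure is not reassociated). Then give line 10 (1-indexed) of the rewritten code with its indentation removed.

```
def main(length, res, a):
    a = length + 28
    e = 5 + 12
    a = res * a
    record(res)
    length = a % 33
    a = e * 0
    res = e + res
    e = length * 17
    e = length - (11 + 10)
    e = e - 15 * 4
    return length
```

Transformed code:
def main(length, res, a):
    a = length + 28
    e = 17
    a = res * a
    record(res)
    length = a % 33
    a = e * 0
    res = e + res
    e = length * 17
    e = length - 21
    e = e - 60
    return length

e = length - 21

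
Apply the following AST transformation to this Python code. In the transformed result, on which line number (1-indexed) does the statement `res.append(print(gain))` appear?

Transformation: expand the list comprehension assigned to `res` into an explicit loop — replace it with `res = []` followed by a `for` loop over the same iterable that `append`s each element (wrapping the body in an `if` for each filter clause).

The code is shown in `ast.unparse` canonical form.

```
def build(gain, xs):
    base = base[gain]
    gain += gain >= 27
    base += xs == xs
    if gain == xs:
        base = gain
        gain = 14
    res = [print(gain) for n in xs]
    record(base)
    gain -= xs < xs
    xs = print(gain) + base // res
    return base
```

10

Transformed code:
def build(gain, xs):
    base = base[gain]
    gain += gain >= 27
    base += xs == xs
    if gain == xs:
        base = gain
        gain = 14
    res = []
    for n in xs:
        res.append(print(gain))
    record(base)
    gain -= xs < xs
    xs = print(gain) + base // res
    return base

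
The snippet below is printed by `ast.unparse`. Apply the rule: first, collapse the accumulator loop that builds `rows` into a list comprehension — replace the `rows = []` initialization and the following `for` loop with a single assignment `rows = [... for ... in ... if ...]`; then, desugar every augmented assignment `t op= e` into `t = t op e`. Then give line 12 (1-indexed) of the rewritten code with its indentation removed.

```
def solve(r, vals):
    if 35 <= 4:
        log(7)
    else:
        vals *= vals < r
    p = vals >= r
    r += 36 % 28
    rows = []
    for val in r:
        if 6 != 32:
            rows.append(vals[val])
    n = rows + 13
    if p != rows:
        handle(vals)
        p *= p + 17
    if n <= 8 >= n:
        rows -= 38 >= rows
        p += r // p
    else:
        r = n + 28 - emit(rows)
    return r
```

Transformed code:
def solve(r, vals):
    if 35 <= 4:
        log(7)
    else:
        vals = vals * (vals < r)
    p = vals >= r
    r = r + 36 % 28
    rows = [vals[val] for val in r if 6 != 32]
    n = rows + 13
    if p != rows:
        handle(vals)
        p = p * (p + 17)
    if n <= 8 >= n:
        rows = rows - (38 >= rows)
        p = p + r // p
    else:
        r = n + 28 - emit(rows)
    return r

p = p * (p + 17)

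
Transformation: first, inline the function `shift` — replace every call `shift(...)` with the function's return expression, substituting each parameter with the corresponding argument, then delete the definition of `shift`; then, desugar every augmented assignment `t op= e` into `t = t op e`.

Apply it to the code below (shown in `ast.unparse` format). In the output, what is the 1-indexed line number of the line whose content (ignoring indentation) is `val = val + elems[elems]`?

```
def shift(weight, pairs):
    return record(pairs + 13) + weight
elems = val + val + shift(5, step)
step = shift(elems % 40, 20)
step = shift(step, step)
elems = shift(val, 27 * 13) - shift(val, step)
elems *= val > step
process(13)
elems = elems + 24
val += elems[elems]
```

8

Transformed code:
elems = val + val + (record(step + 13) + 5)
step = record(20 + 13) + elems % 40
step = record(step + 13) + step
elems = record(27 * 13 + 13) + val - (record(step + 13) + val)
elems = elems * (val > step)
process(13)
elems = elems + 24
val = val + elems[elems]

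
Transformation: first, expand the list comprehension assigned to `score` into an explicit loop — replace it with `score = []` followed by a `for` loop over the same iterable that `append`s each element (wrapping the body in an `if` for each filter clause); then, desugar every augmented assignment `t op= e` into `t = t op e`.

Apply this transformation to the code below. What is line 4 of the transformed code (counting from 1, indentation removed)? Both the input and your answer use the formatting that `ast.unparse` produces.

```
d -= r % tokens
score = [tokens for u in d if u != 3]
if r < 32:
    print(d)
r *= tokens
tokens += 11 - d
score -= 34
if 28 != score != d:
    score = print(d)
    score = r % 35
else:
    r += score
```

if u != 3:

Transformed code:
d = d - r % tokens
score = []
for u in d:
    if u != 3:
        score.append(tokens)
if r < 32:
    print(d)
r = r * tokens
tokens = tokens + (11 - d)
score = score - 34
if 28 != score != d:
    score = print(d)
    score = r % 35
else:
    r = r + score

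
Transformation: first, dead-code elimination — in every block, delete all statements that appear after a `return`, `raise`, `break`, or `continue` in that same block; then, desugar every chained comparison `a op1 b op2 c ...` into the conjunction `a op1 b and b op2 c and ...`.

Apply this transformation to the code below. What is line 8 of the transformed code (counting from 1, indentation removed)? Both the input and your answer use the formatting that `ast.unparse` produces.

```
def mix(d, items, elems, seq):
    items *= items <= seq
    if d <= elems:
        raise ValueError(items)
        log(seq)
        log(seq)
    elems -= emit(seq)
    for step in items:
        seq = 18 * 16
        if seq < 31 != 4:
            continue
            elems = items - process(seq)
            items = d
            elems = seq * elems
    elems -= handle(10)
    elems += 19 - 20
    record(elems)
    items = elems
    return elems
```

if seq < 31 and 31 != 4:

Transformed code:
def mix(d, items, elems, seq):
    items *= items <= seq
    if d <= elems:
        raise ValueError(items)
    elems -= emit(seq)
    for step in items:
        seq = 18 * 16
        if seq < 31 and 31 != 4:
            continue
    elems -= handle(10)
    elems += 19 - 20
    record(elems)
    items = elems
    return elems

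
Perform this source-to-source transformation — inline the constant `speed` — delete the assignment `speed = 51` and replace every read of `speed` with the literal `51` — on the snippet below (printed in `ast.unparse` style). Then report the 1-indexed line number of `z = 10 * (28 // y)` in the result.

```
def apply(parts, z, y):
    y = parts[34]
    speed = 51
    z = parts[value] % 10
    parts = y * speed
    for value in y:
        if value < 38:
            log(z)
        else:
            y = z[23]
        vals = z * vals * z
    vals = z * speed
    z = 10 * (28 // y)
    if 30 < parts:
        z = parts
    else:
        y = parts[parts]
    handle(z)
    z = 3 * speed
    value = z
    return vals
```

Transformed code:
def apply(parts, z, y):
    y = parts[34]
    z = parts[value] % 10
    parts = y * 51
    for value in y:
        if value < 38:
            log(z)
        else:
            y = z[23]
        vals = z * vals * z
    vals = z * 51
    z = 10 * (28 // y)
    if 30 < parts:
        z = parts
    else:
        y = parts[parts]
    handle(z)
    z = 3 * 51
    value = z
    return vals

12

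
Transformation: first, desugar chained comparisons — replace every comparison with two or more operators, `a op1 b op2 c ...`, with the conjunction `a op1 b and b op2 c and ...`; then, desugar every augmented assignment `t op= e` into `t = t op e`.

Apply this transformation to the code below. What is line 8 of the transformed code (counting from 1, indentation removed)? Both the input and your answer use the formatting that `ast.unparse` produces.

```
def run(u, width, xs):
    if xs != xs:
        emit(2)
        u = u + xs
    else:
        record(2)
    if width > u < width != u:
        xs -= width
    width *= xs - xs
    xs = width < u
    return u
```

xs = xs - width

Transformed code:
def run(u, width, xs):
    if xs != xs:
        emit(2)
        u = u + xs
    else:
        record(2)
    if width > u and u < width and (width != u):
        xs = xs - width
    width = width * (xs - xs)
    xs = width < u
    return u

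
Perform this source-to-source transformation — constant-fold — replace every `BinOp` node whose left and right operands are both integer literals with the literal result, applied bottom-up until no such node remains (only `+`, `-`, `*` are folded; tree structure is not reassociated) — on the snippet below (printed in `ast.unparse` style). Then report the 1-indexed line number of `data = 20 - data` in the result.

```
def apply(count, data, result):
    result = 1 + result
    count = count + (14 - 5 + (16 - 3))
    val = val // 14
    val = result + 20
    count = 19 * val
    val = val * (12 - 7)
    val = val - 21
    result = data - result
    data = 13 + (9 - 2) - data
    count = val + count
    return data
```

Transformed code:
def apply(count, data, result):
    result = 1 + result
    count = count + 22
    val = val // 14
    val = result + 20
    count = 19 * val
    val = val * 5
    val = val - 21
    result = data - result
    data = 20 - data
    count = val + count
    return data

10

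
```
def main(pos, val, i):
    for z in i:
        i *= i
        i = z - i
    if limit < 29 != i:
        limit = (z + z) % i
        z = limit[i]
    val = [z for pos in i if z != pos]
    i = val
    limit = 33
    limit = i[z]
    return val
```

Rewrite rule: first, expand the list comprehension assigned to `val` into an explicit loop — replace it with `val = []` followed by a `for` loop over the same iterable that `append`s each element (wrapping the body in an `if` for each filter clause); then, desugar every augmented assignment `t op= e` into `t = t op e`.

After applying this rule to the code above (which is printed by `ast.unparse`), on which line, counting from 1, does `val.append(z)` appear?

11

Transformed code:
def main(pos, val, i):
    for z in i:
        i = i * i
        i = z - i
    if limit < 29 != i:
        limit = (z + z) % i
        z = limit[i]
    val = []
    for pos in i:
        if z != pos:
            val.append(z)
    i = val
    limit = 33
    limit = i[z]
    return val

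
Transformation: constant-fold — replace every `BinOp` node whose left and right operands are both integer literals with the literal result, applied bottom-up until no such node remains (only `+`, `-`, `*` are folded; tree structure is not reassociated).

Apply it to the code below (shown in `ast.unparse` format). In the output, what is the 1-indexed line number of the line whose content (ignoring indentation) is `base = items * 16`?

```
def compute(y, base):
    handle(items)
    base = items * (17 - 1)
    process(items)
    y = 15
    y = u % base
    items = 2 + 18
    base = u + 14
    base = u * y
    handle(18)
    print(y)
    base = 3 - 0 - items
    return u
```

Transformed code:
def compute(y, base):
    handle(items)
    base = items * 16
    process(items)
    y = 15
    y = u % base
    items = 20
    base = u + 14
    base = u * y
    handle(18)
    print(y)
    base = 3 - items
    return u

3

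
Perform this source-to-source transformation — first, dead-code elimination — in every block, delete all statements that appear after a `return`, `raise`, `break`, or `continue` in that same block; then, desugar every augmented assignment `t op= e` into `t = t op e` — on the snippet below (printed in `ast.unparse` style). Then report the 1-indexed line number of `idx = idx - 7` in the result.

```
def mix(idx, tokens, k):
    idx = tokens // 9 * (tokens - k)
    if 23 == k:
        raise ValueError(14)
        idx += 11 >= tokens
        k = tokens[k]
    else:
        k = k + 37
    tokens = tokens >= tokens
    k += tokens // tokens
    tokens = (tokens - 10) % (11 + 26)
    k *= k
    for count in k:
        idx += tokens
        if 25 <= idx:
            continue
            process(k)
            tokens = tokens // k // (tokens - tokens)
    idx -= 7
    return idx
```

15

Transformed code:
def mix(idx, tokens, k):
    idx = tokens // 9 * (tokens - k)
    if 23 == k:
        raise ValueError(14)
    else:
        k = k + 37
    tokens = tokens >= tokens
    k = k + tokens // tokens
    tokens = (tokens - 10) % (11 + 26)
    k = k * k
    for count in k:
        idx = idx + tokens
        if 25 <= idx:
            continue
    idx = idx - 7
    return idx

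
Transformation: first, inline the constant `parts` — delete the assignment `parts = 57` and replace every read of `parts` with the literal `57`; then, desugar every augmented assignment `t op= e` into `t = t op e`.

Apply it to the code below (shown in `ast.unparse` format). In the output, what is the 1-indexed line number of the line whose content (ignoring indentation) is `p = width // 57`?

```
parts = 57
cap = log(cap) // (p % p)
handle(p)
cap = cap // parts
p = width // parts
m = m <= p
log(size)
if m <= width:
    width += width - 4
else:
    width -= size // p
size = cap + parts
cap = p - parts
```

Transformed code:
cap = log(cap) // (p % p)
handle(p)
cap = cap // 57
p = width // 57
m = m <= p
log(size)
if m <= width:
    width = width + (width - 4)
else:
    width = width - size // p
size = cap + 57
cap = p - 57

4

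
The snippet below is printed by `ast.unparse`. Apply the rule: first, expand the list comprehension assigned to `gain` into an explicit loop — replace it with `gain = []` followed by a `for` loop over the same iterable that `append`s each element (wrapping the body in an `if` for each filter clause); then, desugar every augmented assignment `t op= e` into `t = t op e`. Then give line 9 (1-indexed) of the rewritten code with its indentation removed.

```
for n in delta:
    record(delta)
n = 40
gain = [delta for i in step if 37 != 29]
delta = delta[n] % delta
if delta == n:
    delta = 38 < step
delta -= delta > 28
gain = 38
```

Transformed code:
for n in delta:
    record(delta)
n = 40
gain = []
for i in step:
    if 37 != 29:
        gain.append(delta)
delta = delta[n] % delta
if delta == n:
    delta = 38 < step
delta = delta - (delta > 28)
gain = 38

if delta == n:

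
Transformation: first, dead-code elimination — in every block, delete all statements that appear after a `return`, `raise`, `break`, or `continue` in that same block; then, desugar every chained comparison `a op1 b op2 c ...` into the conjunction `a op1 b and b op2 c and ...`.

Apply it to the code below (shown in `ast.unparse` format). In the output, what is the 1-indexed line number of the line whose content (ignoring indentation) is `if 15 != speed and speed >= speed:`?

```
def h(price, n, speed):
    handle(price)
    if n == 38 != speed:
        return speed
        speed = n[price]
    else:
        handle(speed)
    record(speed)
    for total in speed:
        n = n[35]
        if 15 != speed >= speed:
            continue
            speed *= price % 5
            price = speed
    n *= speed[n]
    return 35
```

Transformed code:
def h(price, n, speed):
    handle(price)
    if n == 38 and 38 != speed:
        return speed
    else:
        handle(speed)
    record(speed)
    for total in speed:
        n = n[35]
        if 15 != speed and speed >= speed:
            continue
    n *= speed[n]
    return 35

10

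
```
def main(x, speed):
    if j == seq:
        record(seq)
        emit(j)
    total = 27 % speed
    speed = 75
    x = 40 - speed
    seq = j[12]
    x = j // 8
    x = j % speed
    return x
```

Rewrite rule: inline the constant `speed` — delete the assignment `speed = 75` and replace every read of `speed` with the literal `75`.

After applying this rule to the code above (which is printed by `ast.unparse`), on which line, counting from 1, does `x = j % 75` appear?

Transformed code:
def main(x, speed):
    if j == seq:
        record(seq)
        emit(j)
    total = 27 % 75
    x = 40 - 75
    seq = j[12]
    x = j // 8
    x = j % 75
    return x

9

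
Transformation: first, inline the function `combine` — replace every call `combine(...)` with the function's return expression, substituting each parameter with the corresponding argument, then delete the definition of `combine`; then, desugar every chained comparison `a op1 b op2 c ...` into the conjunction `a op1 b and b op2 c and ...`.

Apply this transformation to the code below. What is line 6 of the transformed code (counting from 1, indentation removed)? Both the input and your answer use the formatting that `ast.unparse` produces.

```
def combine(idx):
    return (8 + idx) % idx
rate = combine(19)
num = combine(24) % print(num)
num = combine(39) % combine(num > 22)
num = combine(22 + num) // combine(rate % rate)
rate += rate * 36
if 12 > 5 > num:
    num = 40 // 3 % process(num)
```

if 12 > 5 and 5 > num:

Transformed code:
rate = (8 + 19) % 19
num = (8 + 24) % 24 % print(num)
num = (8 + 39) % 39 % ((8 + (num > 22)) % (num > 22))
num = (8 + (22 + num)) % (22 + num) // ((8 + rate % rate) % (rate % rate))
rate += rate * 36
if 12 > 5 and 5 > num:
    num = 40 // 3 % process(num)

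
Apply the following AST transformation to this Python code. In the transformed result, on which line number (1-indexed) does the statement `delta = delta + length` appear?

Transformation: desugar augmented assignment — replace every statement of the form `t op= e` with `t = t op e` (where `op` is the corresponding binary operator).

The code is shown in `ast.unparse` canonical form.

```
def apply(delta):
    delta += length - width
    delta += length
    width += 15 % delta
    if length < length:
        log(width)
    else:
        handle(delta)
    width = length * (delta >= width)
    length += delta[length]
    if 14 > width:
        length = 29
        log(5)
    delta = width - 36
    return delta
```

3

Transformed code:
def apply(delta):
    delta = delta + (length - width)
    delta = delta + length
    width = width + 15 % delta
    if length < length:
        log(width)
    else:
        handle(delta)
    width = length * (delta >= width)
    length = length + delta[length]
    if 14 > width:
        length = 29
        log(5)
    delta = width - 36
    return delta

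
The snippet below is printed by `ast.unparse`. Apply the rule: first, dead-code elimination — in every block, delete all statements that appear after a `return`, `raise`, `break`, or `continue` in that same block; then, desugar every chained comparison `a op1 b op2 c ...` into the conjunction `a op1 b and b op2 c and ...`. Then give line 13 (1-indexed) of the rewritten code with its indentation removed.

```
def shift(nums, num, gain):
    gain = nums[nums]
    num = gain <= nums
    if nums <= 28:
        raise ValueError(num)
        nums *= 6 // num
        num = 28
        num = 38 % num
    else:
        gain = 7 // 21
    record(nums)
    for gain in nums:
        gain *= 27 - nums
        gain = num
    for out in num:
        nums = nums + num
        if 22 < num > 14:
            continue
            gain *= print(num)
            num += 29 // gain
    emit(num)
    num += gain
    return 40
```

Transformed code:
def shift(nums, num, gain):
    gain = nums[nums]
    num = gain <= nums
    if nums <= 28:
        raise ValueError(num)
    else:
        gain = 7 // 21
    record(nums)
    for gain in nums:
        gain *= 27 - nums
        gain = num
    for out in num:
        nums = nums + num
        if 22 < num and num > 14:
            continue
    emit(num)
    num += gain
    return 40

nums = nums + num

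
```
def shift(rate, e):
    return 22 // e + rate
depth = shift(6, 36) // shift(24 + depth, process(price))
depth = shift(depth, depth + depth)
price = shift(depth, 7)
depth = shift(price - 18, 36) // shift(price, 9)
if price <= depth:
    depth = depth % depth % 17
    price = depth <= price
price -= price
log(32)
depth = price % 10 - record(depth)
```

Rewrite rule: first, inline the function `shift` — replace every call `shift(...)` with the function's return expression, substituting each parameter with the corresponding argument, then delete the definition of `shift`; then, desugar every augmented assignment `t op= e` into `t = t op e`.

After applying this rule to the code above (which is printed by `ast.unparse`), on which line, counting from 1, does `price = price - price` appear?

Transformed code:
depth = (22 // 36 + 6) // (22 // process(price) + (24 + depth))
depth = 22 // (depth + depth) + depth
price = 22 // 7 + depth
depth = (22 // 36 + (price - 18)) // (22 // 9 + price)
if price <= depth:
    depth = depth % depth % 17
    price = depth <= price
price = price - price
log(32)
depth = price % 10 - record(depth)

8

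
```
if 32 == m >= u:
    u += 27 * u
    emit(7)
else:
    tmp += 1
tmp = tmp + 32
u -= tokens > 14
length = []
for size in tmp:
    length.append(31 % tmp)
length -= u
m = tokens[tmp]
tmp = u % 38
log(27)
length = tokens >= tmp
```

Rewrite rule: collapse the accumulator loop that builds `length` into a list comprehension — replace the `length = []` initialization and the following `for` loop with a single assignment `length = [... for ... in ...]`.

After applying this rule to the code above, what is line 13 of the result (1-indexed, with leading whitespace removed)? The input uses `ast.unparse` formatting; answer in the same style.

length = tokens >= tmp

Transformed code:
if 32 == m >= u:
    u += 27 * u
    emit(7)
else:
    tmp += 1
tmp = tmp + 32
u -= tokens > 14
length = [31 % tmp for size in tmp]
length -= u
m = tokens[tmp]
tmp = u % 38
log(27)
length = tokens >= tmp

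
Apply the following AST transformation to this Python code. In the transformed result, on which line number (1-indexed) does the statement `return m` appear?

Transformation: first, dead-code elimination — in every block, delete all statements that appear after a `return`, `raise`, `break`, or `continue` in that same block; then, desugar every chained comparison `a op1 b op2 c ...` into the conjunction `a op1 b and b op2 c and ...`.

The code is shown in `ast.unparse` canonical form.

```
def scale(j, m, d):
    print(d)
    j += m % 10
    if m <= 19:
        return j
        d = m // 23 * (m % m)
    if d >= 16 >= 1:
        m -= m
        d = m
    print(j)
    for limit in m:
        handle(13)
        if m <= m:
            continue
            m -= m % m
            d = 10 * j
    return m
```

14

Transformed code:
def scale(j, m, d):
    print(d)
    j += m % 10
    if m <= 19:
        return j
    if d >= 16 and 16 >= 1:
        m -= m
        d = m
    print(j)
    for limit in m:
        handle(13)
        if m <= m:
            continue
    return m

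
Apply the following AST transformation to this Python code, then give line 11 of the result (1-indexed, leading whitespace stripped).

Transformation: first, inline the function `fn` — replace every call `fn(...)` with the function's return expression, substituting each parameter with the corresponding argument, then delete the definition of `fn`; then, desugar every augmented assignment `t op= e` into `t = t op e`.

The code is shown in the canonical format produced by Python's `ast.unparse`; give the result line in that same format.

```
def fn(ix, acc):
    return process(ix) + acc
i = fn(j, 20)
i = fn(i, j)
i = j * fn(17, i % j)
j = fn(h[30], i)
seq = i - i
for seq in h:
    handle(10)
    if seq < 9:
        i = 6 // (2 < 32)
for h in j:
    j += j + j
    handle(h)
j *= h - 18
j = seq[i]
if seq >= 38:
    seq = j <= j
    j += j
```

Transformed code:
i = process(j) + 20
i = process(i) + j
i = j * (process(17) + i % j)
j = process(h[30]) + i
seq = i - i
for seq in h:
    handle(10)
    if seq < 9:
        i = 6 // (2 < 32)
for h in j:
    j = j + (j + j)
    handle(h)
j = j * (h - 18)
j = seq[i]
if seq >= 38:
    seq = j <= j
    j = j + j

j = j + (j + j)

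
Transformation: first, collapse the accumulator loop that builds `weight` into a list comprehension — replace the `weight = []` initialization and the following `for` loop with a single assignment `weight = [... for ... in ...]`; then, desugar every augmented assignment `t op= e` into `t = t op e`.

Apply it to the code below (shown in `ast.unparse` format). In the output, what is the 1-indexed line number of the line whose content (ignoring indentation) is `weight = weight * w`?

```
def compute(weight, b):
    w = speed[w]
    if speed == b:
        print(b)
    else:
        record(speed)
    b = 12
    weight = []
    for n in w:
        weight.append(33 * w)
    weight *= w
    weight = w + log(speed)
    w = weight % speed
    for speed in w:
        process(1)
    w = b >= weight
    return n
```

Transformed code:
def compute(weight, b):
    w = speed[w]
    if speed == b:
        print(b)
    else:
        record(speed)
    b = 12
    weight = [33 * w for n in w]
    weight = weight * w
    weight = w + log(speed)
    w = weight % speed
    for speed in w:
        process(1)
    w = b >= weight
    return n

9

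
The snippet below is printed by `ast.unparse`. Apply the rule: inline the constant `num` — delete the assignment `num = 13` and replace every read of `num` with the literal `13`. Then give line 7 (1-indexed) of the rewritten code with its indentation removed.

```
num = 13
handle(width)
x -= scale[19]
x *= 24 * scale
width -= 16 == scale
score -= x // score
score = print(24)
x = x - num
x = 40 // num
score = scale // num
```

Transformed code:
handle(width)
x -= scale[19]
x *= 24 * scale
width -= 16 == scale
score -= x // score
score = print(24)
x = x - 13
x = 40 // 13
score = scale // 13

x = x - 13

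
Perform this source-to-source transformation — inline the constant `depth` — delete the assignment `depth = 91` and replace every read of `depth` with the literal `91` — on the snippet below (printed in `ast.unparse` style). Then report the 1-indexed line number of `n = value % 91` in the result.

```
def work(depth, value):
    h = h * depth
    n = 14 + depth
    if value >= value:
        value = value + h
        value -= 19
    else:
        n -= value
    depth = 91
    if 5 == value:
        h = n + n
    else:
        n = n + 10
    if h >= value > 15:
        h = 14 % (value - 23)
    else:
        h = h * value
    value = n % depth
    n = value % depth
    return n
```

18

Transformed code:
def work(depth, value):
    h = h * 91
    n = 14 + 91
    if value >= value:
        value = value + h
        value -= 19
    else:
        n -= value
    if 5 == value:
        h = n + n
    else:
        n = n + 10
    if h >= value > 15:
        h = 14 % (value - 23)
    else:
        h = h * value
    value = n % 91
    n = value % 91
    return n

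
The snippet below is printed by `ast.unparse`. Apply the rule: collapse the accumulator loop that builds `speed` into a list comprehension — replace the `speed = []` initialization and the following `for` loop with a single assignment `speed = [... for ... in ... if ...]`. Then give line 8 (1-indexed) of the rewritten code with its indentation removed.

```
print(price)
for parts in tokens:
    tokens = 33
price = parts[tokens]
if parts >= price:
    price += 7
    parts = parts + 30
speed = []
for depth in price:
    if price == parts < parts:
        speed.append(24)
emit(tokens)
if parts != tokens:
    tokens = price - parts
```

speed = [24 for depth in price if price == parts < parts]

Transformed code:
print(price)
for parts in tokens:
    tokens = 33
price = parts[tokens]
if parts >= price:
    price += 7
    parts = parts + 30
speed = [24 for depth in price if price == parts < parts]
emit(tokens)
if parts != tokens:
    tokens = price - parts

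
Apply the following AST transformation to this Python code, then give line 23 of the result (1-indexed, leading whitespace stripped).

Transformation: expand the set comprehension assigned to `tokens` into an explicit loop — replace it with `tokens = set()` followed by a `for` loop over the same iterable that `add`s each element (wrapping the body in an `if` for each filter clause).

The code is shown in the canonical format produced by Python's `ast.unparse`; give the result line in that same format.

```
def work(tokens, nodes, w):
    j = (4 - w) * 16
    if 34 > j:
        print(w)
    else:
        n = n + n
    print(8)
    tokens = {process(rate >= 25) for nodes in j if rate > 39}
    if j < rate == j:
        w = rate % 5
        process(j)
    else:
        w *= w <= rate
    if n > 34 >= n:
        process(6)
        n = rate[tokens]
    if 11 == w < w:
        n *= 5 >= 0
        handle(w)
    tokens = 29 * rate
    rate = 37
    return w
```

tokens = 29 * rate

Transformed code:
def work(tokens, nodes, w):
    j = (4 - w) * 16
    if 34 > j:
        print(w)
    else:
        n = n + n
    print(8)
    tokens = set()
    for nodes in j:
        if rate > 39:
            tokens.add(process(rate >= 25))
    if j < rate == j:
        w = rate % 5
        process(j)
    else:
        w *= w <= rate
    if n > 34 >= n:
        process(6)
        n = rate[tokens]
    if 11 == w < w:
        n *= 5 >= 0
        handle(w)
    tokens = 29 * rate
    rate = 37
    return w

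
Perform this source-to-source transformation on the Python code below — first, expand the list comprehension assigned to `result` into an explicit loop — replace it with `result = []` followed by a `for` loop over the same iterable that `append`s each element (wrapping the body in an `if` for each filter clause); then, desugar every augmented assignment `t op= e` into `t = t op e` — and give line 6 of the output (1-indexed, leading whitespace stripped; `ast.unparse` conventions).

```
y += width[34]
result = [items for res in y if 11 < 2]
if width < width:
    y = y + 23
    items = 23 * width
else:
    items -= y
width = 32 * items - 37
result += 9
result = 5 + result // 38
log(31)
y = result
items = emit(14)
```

if width < width:

Transformed code:
y = y + width[34]
result = []
for res in y:
    if 11 < 2:
        result.append(items)
if width < width:
    y = y + 23
    items = 23 * width
else:
    items = items - y
width = 32 * items - 37
result = result + 9
result = 5 + result // 38
log(31)
y = result
items = emit(14)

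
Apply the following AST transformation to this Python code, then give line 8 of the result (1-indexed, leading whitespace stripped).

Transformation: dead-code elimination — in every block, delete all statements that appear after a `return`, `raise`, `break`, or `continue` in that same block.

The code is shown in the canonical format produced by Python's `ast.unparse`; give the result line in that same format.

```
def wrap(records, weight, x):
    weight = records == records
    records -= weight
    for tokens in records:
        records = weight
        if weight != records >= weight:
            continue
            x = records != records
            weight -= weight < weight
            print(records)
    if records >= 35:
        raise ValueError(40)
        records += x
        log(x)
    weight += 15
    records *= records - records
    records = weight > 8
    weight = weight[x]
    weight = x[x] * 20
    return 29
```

Transformed code:
def wrap(records, weight, x):
    weight = records == records
    records -= weight
    for tokens in records:
        records = weight
        if weight != records >= weight:
            continue
    if records >= 35:
        raise ValueError(40)
    weight += 15
    records *= records - records
    records = weight > 8
    weight = weight[x]
    weight = x[x] * 20
    return 29

if records >= 35:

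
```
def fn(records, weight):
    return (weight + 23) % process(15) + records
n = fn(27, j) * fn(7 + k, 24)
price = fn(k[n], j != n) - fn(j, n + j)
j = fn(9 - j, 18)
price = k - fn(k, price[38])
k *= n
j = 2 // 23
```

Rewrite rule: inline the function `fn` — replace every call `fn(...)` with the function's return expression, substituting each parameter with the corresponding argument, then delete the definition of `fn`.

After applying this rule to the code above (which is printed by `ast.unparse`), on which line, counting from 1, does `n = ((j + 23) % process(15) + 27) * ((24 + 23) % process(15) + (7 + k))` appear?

1

Transformed code:
n = ((j + 23) % process(15) + 27) * ((24 + 23) % process(15) + (7 + k))
price = ((j != n) + 23) % process(15) + k[n] - ((n + j + 23) % process(15) + j)
j = (18 + 23) % process(15) + (9 - j)
price = k - ((price[38] + 23) % process(15) + k)
k *= n
j = 2 // 23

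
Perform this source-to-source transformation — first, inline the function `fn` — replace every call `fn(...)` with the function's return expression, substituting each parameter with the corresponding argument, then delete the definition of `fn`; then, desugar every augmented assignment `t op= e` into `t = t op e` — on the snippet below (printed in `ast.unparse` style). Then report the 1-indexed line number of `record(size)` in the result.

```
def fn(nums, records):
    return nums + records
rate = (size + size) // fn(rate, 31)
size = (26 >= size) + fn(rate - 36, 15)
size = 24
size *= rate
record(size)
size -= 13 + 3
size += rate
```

5

Transformed code:
rate = (size + size) // (rate + 31)
size = (26 >= size) + (rate - 36 + 15)
size = 24
size = size * rate
record(size)
size = size - (13 + 3)
size = size + rate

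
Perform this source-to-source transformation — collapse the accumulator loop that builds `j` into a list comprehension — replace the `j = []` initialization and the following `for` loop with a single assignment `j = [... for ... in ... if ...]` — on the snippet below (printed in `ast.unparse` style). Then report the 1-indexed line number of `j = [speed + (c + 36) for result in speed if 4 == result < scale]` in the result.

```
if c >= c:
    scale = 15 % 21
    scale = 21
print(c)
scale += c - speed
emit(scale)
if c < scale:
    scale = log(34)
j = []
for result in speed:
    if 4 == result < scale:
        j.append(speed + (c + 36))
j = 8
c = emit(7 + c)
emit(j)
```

Transformed code:
if c >= c:
    scale = 15 % 21
    scale = 21
print(c)
scale += c - speed
emit(scale)
if c < scale:
    scale = log(34)
j = [speed + (c + 36) for result in speed if 4 == result < scale]
j = 8
c = emit(7 + c)
emit(j)

9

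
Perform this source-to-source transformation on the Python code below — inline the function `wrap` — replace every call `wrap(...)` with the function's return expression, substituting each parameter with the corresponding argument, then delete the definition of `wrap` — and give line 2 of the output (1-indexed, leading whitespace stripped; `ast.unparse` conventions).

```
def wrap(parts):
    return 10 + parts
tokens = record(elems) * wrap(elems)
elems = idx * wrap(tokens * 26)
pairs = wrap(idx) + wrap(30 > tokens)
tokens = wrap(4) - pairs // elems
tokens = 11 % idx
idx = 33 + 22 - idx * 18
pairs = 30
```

Transformed code:
tokens = record(elems) * (10 + elems)
elems = idx * (10 + tokens * 26)
pairs = 10 + idx + (10 + (30 > tokens))
tokens = 10 + 4 - pairs // elems
tokens = 11 % idx
idx = 33 + 22 - idx * 18
pairs = 30

elems = idx * (10 + tokens * 26)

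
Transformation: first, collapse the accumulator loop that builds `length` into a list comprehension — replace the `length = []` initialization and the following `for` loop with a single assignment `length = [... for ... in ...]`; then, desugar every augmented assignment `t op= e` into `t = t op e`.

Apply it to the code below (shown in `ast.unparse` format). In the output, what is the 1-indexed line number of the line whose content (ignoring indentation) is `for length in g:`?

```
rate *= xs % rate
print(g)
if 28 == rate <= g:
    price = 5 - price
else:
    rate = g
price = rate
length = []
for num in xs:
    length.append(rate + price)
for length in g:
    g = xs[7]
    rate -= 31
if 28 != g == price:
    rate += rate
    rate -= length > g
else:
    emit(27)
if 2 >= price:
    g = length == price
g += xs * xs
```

Transformed code:
rate = rate * (xs % rate)
print(g)
if 28 == rate <= g:
    price = 5 - price
else:
    rate = g
price = rate
length = [rate + price for num in xs]
for length in g:
    g = xs[7]
    rate = rate - 31
if 28 != g == price:
    rate = rate + rate
    rate = rate - (length > g)
else:
    emit(27)
if 2 >= price:
    g = length == price
g = g + xs * xs

9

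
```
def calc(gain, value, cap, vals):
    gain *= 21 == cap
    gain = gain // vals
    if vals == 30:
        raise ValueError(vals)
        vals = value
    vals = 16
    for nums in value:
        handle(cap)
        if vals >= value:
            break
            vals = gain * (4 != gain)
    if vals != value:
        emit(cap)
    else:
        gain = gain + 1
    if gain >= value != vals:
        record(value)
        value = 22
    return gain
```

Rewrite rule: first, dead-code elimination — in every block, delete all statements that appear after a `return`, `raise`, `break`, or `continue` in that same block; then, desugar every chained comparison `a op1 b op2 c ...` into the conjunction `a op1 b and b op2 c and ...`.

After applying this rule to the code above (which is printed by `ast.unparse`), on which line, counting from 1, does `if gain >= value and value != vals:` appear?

15

Transformed code:
def calc(gain, value, cap, vals):
    gain *= 21 == cap
    gain = gain // vals
    if vals == 30:
        raise ValueError(vals)
    vals = 16
    for nums in value:
        handle(cap)
        if vals >= value:
            break
    if vals != value:
        emit(cap)
    else:
        gain = gain + 1
    if gain >= value and value != vals:
        record(value)
        value = 22
    return gain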